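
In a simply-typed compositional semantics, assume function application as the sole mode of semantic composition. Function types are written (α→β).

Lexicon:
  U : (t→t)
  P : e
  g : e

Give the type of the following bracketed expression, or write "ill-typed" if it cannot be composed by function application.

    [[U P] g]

[U P]: (t→t) with e — neither is a function whose domain matches the other; composition fails here.

ill-typed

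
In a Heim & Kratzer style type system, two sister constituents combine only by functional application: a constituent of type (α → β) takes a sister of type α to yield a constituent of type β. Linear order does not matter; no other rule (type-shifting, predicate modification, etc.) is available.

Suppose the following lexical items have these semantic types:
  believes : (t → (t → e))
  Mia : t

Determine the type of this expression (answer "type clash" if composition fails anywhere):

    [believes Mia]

(t → e)

[believes Mia] — believes of type (t → (t → e)) combines with Mia of type t: type (t → e).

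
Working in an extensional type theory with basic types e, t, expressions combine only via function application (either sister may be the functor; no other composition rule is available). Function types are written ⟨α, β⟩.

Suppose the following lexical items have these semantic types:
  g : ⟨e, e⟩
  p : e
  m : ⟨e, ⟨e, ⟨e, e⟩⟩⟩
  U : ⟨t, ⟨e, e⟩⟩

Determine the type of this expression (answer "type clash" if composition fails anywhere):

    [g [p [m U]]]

type clash

At [m U]: neither ⟨e, ⟨e, ⟨e, e⟩⟩⟩ nor ⟨t, ⟨e, e⟩⟩ can take the other as argument; the node is ill-typed.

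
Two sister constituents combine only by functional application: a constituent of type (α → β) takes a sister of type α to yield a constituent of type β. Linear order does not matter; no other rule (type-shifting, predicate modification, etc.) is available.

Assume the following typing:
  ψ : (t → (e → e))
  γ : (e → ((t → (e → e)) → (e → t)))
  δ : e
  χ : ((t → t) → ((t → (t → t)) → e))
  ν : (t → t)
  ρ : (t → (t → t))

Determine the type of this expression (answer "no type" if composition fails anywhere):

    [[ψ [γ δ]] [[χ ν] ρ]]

t

[γ δ] — γ of type (e → ((t → (e → e)) → (e → t))) combines with δ of type e: type ((t → (e → e)) → (e → t)).
[ψ [γ δ]] — [γ δ] of type ((t → (e → e)) → (e → t)) combines with ψ of type (t → (e → e)): type (e → t).
[χ ν] — χ of type ((t → t) → ((t → (t → t)) → e)) combines with ν of type (t → t): type ((t → (t → t)) → e).
[[χ ν] ρ] — [χ ν] of type ((t → (t → t)) → e) combines with ρ of type (t → (t → t)): type e.
[[ψ [γ δ]] [[χ ν] ρ]] — [ψ [γ δ]] of type (e → t) combines with [[χ ν] ρ] of type e: type t.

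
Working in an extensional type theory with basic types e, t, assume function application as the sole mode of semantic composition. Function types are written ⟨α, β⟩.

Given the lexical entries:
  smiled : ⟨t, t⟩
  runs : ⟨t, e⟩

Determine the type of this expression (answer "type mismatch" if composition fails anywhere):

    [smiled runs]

type mismatch

[smiled runs]: ⟨t, t⟩ and ⟨t, e⟩ cannot combine by function application — type clash.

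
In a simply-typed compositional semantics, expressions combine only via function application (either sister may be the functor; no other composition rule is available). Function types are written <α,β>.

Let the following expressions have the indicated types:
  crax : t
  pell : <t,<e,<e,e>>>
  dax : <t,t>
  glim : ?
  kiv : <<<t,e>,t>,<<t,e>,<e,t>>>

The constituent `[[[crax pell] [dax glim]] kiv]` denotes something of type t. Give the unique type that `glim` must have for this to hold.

For [[[crax pell] [dax glim]] kiv] to have type t with kiv of type <<<t,e>,t>,<<t,e>,<e,t>>>, [[crax pell] [dax glim]] must be the function: [[crax pell] [dax glim]] : <<<<t,e>,t>,<<t,e>,<e,t>>>,t>.
For [[crax pell] [dax glim]] to have type <<<<t,e>,t>,<<t,e>,<e,t>>>,t> with [crax pell] of type <e,<e,e>>, [dax glim] must be the function: [dax glim] : <<e,<e,e>>,<<<<t,e>,t>,<<t,e>,<e,t>>>,t>>.
For [dax glim] to have type <<e,<e,e>>,<<<<t,e>,t>,<<t,e>,<e,t>>>,t>> with dax of type <t,t>, glim must be the function: glim : <<t,t>,<<e,<e,e>>,<<<<t,e>,t>,<<t,e>,<e,t>>>,t>>>.

<<t,t>,<<e,<e,e>>,<<<<t,e>,t>,<<t,e>,<e,t>>>,t>>>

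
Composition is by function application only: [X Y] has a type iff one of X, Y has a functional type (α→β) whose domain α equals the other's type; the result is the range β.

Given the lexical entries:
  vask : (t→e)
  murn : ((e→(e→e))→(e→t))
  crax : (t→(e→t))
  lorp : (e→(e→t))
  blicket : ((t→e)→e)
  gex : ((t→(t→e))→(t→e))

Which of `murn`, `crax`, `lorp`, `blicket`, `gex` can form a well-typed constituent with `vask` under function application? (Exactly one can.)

blicket

murn : ((e→(e→e))→(e→t)) — does not combine with vask.
crax : (t→(e→t)) — does not combine with vask.
lorp : (e→(e→t)) — does not combine with vask.
blicket — combines: blicket : ((t→e)→e) takes vask : (t→e) as argument, giving e.
gex : ((t→(t→e))→(t→e)) — does not combine with vask.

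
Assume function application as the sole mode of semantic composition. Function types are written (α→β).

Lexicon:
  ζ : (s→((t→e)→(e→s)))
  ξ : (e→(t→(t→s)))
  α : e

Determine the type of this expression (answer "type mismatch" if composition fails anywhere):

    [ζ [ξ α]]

[ξ α]: ξ is (e→(t→(t→s))), α is e; result (t→(t→s)).
[ζ [ξ α]]: (s→((t→e)→(e→s))) and (t→(t→s)) cannot combine by function application — type clash.

type mismatch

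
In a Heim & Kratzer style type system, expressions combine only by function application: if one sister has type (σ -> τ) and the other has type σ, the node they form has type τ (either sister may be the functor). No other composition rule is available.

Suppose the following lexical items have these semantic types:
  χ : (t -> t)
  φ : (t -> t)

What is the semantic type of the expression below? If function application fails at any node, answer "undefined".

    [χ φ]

[χ φ]: (t -> t) and (t -> t) cannot combine by function application — type clash.

undefined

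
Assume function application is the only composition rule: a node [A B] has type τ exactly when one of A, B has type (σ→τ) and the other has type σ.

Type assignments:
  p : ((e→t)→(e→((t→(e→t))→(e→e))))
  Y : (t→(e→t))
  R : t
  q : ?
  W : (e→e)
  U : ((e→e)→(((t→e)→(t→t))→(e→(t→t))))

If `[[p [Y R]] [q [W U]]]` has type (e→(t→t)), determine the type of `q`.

((((t→e)→(t→t))→(e→(t→t)))→((e→((t→(e→t))→(e→e)))→(e→(t→t))))

[[p [Y R]] [q [W U]]] is required to be (e→(t→t)). [p [Y R]] : (e→((t→(e→t))→(e→e))) cannot yield (e→(t→t)) as functor, so [q [W U]] : ((e→((t→(e→t))→(e→e)))→(e→(t→t))).
[q [W U]] is required to be ((e→((t→(e→t))→(e→e)))→(e→(t→t))). [W U] : (((t→e)→(t→t))→(e→(t→t))) cannot yield ((e→((t→(e→t))→(e→e)))→(e→(t→t))) as functor, so q : ((((t→e)→(t→t))→(e→(t→t)))→((e→((t→(e→t))→(e→e)))→(e→(t→t)))).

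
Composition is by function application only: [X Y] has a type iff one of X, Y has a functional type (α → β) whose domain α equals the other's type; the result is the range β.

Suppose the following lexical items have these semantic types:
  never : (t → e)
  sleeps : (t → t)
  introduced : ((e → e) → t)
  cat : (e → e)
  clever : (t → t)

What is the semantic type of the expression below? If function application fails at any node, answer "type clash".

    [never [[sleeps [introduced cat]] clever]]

e

[introduced cat] — introduced of type ((e → e) → t) combines with cat of type (e → e): type t.
[sleeps [introduced cat]] — sleeps of type (t → t) combines with [introduced cat] of type t: type t.
[[sleeps [introduced cat]] clever] — clever of type (t → t) combines with [sleeps [introduced cat]] of type t: type t.
[never [[sleeps [introduced cat]] clever]] — never of type (t → e) combines with [[sleeps [introduced cat]] clever] of type t: type e.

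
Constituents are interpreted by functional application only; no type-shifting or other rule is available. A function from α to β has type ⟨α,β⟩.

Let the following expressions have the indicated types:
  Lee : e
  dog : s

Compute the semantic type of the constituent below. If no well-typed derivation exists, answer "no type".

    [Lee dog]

At [Lee dog]: neither e nor s can take the other as argument; the node is ill-typed.

no type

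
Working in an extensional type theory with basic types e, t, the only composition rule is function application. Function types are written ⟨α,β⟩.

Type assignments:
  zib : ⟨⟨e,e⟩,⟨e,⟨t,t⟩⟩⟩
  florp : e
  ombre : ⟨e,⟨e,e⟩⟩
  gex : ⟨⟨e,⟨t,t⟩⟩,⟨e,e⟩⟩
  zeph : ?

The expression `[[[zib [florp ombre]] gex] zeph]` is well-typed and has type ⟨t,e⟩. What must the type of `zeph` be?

[[[zib [florp ombre]] gex] zeph] must have type ⟨t,e⟩. The sister [[zib [florp ombre]] gex] has type ⟨e,e⟩; that is not a function onto ⟨t,e⟩, so zeph must be the functor, of type ⟨⟨e,e⟩,⟨t,e⟩⟩.

⟨⟨e,e⟩,⟨t,e⟩⟩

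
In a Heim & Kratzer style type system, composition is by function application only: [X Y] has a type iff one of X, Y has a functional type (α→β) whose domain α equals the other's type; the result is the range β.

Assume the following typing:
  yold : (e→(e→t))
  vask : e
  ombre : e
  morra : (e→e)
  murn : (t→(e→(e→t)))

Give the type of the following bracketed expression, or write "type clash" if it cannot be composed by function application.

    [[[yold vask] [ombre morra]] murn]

[yold vask]: yold is (e→(e→t)), vask is e; result (e→t).
[ombre morra]: morra is (e→e), ombre is e; result e.
[[yold vask] [ombre morra]]: [yold vask] is (e→t), [ombre morra] is e; result t.
[[[yold vask] [ombre morra]] murn]: murn is (t→(e→(e→t))), [[yold vask] [ombre morra]] is t; result (e→(e→t)).

(e→(e→t))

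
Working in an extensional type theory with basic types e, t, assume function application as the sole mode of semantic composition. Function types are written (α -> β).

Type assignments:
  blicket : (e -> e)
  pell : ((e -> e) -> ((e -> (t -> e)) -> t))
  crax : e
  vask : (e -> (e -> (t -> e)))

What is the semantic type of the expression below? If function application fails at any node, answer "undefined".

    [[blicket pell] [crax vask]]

t

[blicket pell]: pell is ((e -> e) -> ((e -> (t -> e)) -> t)), blicket is (e -> e); result ((e -> (t -> e)) -> t).
[crax vask]: vask is (e -> (e -> (t -> e))), crax is e; result (e -> (t -> e)).
[[blicket pell] [crax vask]]: [blicket pell] is ((e -> (t -> e)) -> t), [crax vask] is (e -> (t -> e)); result t.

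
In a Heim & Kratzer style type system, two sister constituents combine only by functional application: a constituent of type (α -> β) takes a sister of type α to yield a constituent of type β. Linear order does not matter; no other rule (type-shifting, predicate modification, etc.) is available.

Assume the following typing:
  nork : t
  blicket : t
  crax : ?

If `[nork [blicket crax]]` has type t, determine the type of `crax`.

(t -> (t -> t))

At [nork [blicket crax]] (required: t): nork is t, which is not a function with range t; hence [blicket crax] is the functor — type (t -> t).
At [blicket crax] (required: (t -> t)): blicket is t, which is not a function with range (t -> t); hence crax is the functor — type (t -> (t -> t)).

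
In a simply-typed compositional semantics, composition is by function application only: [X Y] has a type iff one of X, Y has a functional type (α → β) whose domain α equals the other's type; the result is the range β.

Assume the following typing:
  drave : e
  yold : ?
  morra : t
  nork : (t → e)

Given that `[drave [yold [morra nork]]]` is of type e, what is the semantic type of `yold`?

(e → (e → e))

For [drave [yold [morra nork]]] to have type e with drave of type e, [yold [morra nork]] must be the function: [yold [morra nork]] : (e → e).
For [yold [morra nork]] to have type (e → e) with [morra nork] of type e, yold must be the function: yold : (e → (e → e)).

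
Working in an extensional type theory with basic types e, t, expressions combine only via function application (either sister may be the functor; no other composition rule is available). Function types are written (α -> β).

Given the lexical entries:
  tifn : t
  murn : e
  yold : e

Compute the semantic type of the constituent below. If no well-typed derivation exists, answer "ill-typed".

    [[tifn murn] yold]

[tifn murn]: t with e — neither is a function whose domain matches the other; composition fails here.

ill-typed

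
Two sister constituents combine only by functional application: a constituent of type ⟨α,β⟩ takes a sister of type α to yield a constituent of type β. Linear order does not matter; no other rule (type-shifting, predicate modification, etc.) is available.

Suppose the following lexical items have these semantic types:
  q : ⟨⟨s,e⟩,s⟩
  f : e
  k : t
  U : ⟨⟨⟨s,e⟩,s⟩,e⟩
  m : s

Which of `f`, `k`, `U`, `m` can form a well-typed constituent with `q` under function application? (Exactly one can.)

f : e — does not combine with q.
k : t — does not combine with q.
U — combines: U : ⟨⟨⟨s,e⟩,s⟩,e⟩ takes q : ⟨⟨s,e⟩,s⟩ as argument, giving e.
m : s — does not combine with q.

U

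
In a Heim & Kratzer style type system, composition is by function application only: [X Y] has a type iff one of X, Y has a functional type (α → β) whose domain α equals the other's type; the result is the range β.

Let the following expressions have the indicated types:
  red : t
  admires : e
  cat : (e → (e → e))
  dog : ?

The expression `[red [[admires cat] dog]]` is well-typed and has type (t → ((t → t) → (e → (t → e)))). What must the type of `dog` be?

[red [[admires cat] dog]] is required to be (t → ((t → t) → (e → (t → e)))). red : t cannot yield (t → ((t → t) → (e → (t → e)))) as functor, so [[admires cat] dog] : (t → (t → ((t → t) → (e → (t → e))))).
[[admires cat] dog] is required to be (t → (t → ((t → t) → (e → (t → e))))). [admires cat] : (e → e) cannot yield (t → (t → ((t → t) → (e → (t → e))))) as functor, so dog : ((e → e) → (t → (t → ((t → t) → (e → (t → e)))))).

((e → e) → (t → (t → ((t → t) → (e → (t → e))))))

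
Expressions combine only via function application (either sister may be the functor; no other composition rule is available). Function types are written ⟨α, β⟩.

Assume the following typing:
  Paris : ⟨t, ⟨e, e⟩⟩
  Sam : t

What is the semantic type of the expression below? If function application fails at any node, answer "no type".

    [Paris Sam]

At [Paris Sam], Paris : ⟨t, ⟨e, e⟩⟩ takes Sam : t, giving ⟨e, e⟩.

⟨e, e⟩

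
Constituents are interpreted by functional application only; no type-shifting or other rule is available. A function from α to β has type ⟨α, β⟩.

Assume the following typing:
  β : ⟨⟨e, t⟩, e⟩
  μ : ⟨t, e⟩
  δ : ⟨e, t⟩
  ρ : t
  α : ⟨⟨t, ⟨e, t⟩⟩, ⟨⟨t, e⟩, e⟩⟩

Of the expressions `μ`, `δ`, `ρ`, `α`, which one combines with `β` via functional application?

μ : ⟨t, e⟩ — neither side's domain matches the other.
δ — combines: β : ⟨⟨e, t⟩, e⟩ takes δ : ⟨e, t⟩ as argument, giving e.
ρ : t — neither side's domain matches the other.
α : ⟨⟨t, ⟨e, t⟩⟩, ⟨⟨t, e⟩, e⟩⟩ — neither side's domain matches the other.

δ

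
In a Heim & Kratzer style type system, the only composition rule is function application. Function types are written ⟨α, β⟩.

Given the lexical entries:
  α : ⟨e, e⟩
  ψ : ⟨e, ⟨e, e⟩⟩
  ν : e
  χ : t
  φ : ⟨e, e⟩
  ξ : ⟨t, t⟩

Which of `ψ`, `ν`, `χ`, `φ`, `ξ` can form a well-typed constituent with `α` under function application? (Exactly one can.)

ν

ψ : ⟨e, ⟨e, e⟩⟩ — does not combine with α.
ν — combines: α : ⟨e, e⟩ takes ν : e as argument, giving e.
χ : t — does not combine with α.
φ : ⟨e, e⟩ — does not combine with α.
ξ : ⟨t, t⟩ — does not combine with α.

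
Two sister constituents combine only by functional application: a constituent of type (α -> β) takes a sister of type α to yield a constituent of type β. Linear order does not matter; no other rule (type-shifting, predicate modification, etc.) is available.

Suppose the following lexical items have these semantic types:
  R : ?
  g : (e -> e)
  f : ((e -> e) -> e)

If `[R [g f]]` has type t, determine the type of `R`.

At [R [g f]] (required: t): [g f] is e, which is not a function with range t; hence R is the functor — type (e -> t).

(e -> t)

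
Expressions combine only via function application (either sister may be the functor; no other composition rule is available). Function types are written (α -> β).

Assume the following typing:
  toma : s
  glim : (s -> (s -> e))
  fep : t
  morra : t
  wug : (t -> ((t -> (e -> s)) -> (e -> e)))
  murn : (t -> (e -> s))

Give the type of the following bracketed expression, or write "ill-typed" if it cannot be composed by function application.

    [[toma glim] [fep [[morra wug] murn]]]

[toma glim] — glim of type (s -> (s -> e)) combines with toma of type s: type (s -> e).
[morra wug] — wug of type (t -> ((t -> (e -> s)) -> (e -> e))) combines with morra of type t: type ((t -> (e -> s)) -> (e -> e)).
[[morra wug] murn] — [morra wug] of type ((t -> (e -> s)) -> (e -> e)) combines with murn of type (t -> (e -> s)): type (e -> e).
At [fep [[morra wug] murn]]: neither t nor (e -> e) can take the other as argument; the node is ill-typed.

ill-typed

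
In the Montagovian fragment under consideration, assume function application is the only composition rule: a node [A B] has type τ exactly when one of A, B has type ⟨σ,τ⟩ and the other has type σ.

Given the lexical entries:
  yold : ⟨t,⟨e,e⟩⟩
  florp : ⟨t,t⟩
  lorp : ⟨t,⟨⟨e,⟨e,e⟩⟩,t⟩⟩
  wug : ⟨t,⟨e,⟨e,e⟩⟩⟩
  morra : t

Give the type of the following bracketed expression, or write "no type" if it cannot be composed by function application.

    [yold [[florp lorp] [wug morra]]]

no type

[florp lorp]: ⟨t,t⟩ with ⟨t,⟨⟨e,⟨e,e⟩⟩,t⟩⟩ — neither is a function whose domain matches the other; composition fails here.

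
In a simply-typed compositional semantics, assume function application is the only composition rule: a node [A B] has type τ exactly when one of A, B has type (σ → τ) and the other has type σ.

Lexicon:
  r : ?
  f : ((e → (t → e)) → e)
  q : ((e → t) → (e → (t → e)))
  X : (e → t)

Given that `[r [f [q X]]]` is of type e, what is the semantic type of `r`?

(e → e)

[r [f [q X]]] must have type e. The sister [f [q X]] has type e; that is not a function onto e, so r must be the functor, of type (e → e).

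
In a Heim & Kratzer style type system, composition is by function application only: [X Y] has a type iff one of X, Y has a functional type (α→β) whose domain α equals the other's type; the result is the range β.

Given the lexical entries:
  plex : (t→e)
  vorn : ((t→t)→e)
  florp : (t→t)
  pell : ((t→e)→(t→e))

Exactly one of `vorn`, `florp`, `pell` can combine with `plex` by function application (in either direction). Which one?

vorn : ((t→t)→e) — does not combine with plex.
florp : (t→t) — does not combine with plex.
pell — combines: pell : ((t→e)→(t→e)) takes plex : (t→e) as argument, giving (t→e).

pell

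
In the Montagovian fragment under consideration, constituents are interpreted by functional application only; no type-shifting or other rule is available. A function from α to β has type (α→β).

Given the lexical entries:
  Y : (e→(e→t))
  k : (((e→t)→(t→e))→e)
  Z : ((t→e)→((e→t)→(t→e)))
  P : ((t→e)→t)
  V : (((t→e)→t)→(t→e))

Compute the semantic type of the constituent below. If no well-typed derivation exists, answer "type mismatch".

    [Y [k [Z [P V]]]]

[P V]: functor V : (((t→e)→t)→(t→e)), argument P : ((t→e)→t); result (t→e).
[Z [P V]]: functor Z : ((t→e)→((e→t)→(t→e))), argument [P V] : (t→e); result ((e→t)→(t→e)).
[k [Z [P V]]]: functor k : (((e→t)→(t→e))→e), argument [Z [P V]] : ((e→t)→(t→e)); result e.
[Y [k [Z [P V]]]]: functor Y : (e→(e→t)), argument [k [Z [P V]]] : e; result (e→t).

(e→t)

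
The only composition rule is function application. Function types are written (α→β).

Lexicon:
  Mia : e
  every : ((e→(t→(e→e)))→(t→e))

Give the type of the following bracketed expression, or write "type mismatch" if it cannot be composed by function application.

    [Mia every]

[Mia every]: e and ((e→(t→(e→e)))→(t→e)) cannot combine by function application — type clash.

type mismatch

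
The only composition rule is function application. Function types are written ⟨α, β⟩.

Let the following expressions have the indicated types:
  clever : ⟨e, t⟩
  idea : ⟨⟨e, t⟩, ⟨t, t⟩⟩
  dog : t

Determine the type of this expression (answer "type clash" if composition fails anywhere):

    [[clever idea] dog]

At [clever idea], idea : ⟨⟨e, t⟩, ⟨t, t⟩⟩ takes clever : ⟨e, t⟩, giving ⟨t, t⟩.
At [[clever idea] dog], [clever idea] : ⟨t, t⟩ takes dog : t, giving t.

t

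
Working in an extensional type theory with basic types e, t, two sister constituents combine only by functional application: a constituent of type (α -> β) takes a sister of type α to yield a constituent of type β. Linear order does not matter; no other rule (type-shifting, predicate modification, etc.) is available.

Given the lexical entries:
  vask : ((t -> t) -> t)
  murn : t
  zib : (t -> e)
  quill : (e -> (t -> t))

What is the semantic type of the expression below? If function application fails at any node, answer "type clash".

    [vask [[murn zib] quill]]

t

[murn zib] — zib of type (t -> e) combines with murn of type t: type e.
[[murn zib] quill] — quill of type (e -> (t -> t)) combines with [murn zib] of type e: type (t -> t).
[vask [[murn zib] quill]] — vask of type ((t -> t) -> t) combines with [[murn zib] quill] of type (t -> t): type t.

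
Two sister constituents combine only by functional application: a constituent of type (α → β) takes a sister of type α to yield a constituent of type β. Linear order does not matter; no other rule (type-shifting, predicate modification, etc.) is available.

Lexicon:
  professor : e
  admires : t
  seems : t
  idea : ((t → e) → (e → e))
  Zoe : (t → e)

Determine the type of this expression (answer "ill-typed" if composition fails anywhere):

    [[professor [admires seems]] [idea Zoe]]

[admires seems]: t with t — neither is a function whose domain matches the other; composition fails here.

ill-typed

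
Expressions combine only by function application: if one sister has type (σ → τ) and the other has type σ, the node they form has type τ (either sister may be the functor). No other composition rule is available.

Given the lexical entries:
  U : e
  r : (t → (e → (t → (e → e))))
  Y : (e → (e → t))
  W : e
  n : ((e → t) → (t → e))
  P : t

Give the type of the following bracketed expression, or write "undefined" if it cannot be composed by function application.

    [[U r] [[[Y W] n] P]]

[U r]: e with (t → (e → (t → (e → e)))) — neither is a function whose domain matches the other; composition fails here.

undefined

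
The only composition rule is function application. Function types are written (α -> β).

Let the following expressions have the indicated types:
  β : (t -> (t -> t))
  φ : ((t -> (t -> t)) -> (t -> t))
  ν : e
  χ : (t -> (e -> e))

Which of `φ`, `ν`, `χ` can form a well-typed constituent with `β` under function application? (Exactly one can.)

φ

φ — combines: φ : ((t -> (t -> t)) -> (t -> t)) takes β : (t -> (t -> t)) as argument, giving (t -> t).
ν : e — neither side's domain matches the other.
χ : (t -> (e -> e)) — neither side's domain matches the other.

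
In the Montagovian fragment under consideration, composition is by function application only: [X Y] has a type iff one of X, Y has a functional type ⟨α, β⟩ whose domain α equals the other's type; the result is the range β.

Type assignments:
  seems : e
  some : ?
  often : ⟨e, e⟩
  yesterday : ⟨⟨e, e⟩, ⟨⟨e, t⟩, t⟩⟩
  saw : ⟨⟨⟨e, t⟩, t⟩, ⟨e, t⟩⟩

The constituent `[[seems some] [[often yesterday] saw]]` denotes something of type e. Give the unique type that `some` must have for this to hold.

⟨e, ⟨⟨e, t⟩, e⟩⟩

For [[seems some] [[often yesterday] saw]] to have type e with [[often yesterday] saw] of type ⟨e, t⟩, [seems some] must be the function: [seems some] : ⟨⟨e, t⟩, e⟩.
For [seems some] to have type ⟨⟨e, t⟩, e⟩ with seems of type e, some must be the function: some : ⟨e, ⟨⟨e, t⟩, e⟩⟩.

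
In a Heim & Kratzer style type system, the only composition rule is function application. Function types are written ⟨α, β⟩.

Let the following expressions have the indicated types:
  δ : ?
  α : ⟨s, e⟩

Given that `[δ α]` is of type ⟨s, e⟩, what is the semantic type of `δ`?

⟨⟨s, e⟩, ⟨s, e⟩⟩

[δ α] is required to be ⟨s, e⟩. α : ⟨s, e⟩ cannot yield ⟨s, e⟩ as functor, so δ : ⟨⟨s, e⟩, ⟨s, e⟩⟩.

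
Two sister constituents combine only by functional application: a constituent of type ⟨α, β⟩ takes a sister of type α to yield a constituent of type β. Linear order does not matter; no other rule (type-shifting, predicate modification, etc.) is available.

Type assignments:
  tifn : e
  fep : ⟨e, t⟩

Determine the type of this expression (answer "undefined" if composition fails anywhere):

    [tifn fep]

[tifn fep]: functor fep : ⟨e, t⟩, argument tifn : e; result t.

t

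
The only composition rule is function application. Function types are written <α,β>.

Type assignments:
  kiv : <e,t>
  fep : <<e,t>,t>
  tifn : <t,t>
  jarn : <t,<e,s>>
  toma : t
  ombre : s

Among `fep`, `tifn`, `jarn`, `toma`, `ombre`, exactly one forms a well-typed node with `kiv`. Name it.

fep — combines: fep : <<e,t>,t> takes kiv : <e,t> as argument, giving t.
tifn : <t,t> — does not combine with kiv.
jarn : <t,<e,s>> — does not combine with kiv.
toma : t — does not combine with kiv.
ombre : s — does not combine with kiv.

fep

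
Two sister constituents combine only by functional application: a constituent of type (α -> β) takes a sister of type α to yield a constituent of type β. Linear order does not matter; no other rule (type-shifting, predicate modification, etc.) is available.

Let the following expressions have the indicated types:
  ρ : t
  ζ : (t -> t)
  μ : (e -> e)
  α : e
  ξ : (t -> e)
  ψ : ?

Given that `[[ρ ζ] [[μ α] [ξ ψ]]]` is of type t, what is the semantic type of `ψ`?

((t -> e) -> (e -> (t -> t)))

[[ρ ζ] [[μ α] [ξ ψ]]] is required to be t. [ρ ζ] : t cannot yield t as functor, so [[μ α] [ξ ψ]] : (t -> t).
[[μ α] [ξ ψ]] is required to be (t -> t). [μ α] : e cannot yield (t -> t) as functor, so [ξ ψ] : (e -> (t -> t)).
[ξ ψ] is required to be (e -> (t -> t)). ξ : (t -> e) cannot yield (e -> (t -> t)) as functor, so ψ : ((t -> e) -> (e -> (t -> t))).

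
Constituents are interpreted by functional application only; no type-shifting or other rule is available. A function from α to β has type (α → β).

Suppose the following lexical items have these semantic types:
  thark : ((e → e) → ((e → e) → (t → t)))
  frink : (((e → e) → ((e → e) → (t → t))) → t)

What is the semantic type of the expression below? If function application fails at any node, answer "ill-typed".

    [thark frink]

t

[thark frink]: (((e → e) → ((e → e) → (t → t))) → t) applied to ((e → e) → ((e → e) → (t → t))) yields t.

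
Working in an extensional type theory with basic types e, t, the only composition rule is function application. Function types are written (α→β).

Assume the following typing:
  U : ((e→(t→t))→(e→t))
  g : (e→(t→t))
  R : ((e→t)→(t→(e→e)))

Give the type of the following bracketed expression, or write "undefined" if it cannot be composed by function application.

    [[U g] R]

(t→(e→e))

[U g]: ((e→(t→t))→(e→t)) applied to (e→(t→t)) yields (e→t).
[[U g] R]: ((e→t)→(t→(e→e))) applied to (e→t) yields (t→(e→e)).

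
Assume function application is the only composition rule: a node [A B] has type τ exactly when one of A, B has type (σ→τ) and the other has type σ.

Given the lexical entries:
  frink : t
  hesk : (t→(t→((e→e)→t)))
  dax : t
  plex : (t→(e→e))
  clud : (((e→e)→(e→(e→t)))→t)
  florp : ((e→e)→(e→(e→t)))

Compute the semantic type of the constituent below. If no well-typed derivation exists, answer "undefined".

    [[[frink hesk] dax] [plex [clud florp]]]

[frink hesk]: functor hesk : (t→(t→((e→e)→t))), argument frink : t; result (t→((e→e)→t)).
[[frink hesk] dax]: functor [frink hesk] : (t→((e→e)→t)), argument dax : t; result ((e→e)→t).
[clud florp]: functor clud : (((e→e)→(e→(e→t)))→t), argument florp : ((e→e)→(e→(e→t))); result t.
[plex [clud florp]]: functor plex : (t→(e→e)), argument [clud florp] : t; result (e→e).
[[[frink hesk] dax] [plex [clud florp]]]: functor [[frink hesk] dax] : ((e→e)→t), argument [plex [clud florp]] : (e→e); result t.

t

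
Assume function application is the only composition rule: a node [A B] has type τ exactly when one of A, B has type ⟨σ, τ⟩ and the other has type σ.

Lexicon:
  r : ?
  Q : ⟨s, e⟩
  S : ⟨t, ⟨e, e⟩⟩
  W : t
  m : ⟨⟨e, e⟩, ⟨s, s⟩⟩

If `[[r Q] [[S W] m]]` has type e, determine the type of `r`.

For [[r Q] [[S W] m]] to have type e with [[S W] m] of type ⟨s, s⟩, [r Q] must be the function: [r Q] : ⟨⟨s, s⟩, e⟩.
For [r Q] to have type ⟨⟨s, s⟩, e⟩ with Q of type ⟨s, e⟩, r must be the function: r : ⟨⟨s, e⟩, ⟨⟨s, s⟩, e⟩⟩.

⟨⟨s, e⟩, ⟨⟨s, s⟩, e⟩⟩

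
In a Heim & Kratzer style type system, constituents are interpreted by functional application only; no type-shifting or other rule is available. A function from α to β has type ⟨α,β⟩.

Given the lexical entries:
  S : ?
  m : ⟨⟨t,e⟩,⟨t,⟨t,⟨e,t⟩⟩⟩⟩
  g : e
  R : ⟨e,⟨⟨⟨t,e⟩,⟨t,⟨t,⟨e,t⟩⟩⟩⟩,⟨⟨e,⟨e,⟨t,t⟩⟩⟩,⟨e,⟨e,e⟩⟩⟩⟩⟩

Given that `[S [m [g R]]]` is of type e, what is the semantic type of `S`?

⟨⟨⟨e,⟨e,⟨t,t⟩⟩⟩,⟨e,⟨e,e⟩⟩⟩,e⟩

For [S [m [g R]]] to have type e with [m [g R]] of type ⟨⟨e,⟨e,⟨t,t⟩⟩⟩,⟨e,⟨e,e⟩⟩⟩, S must be the function: S : ⟨⟨⟨e,⟨e,⟨t,t⟩⟩⟩,⟨e,⟨e,e⟩⟩⟩,e⟩.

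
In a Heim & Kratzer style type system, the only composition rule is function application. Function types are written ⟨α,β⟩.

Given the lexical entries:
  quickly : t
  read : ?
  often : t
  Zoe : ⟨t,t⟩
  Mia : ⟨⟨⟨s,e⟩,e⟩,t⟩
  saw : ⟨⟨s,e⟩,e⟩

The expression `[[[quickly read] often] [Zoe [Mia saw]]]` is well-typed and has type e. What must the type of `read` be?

[[[quickly read] often] [Zoe [Mia saw]]] is required to be e. [Zoe [Mia saw]] : t cannot yield e as functor, so [[quickly read] often] : ⟨t,e⟩.
[[quickly read] often] is required to be ⟨t,e⟩. often : t cannot yield ⟨t,e⟩ as functor, so [quickly read] : ⟨t,⟨t,e⟩⟩.
[quickly read] is required to be ⟨t,⟨t,e⟩⟩. quickly : t cannot yield ⟨t,⟨t,e⟩⟩ as functor, so read : ⟨t,⟨t,⟨t,e⟩⟩⟩.

⟨t,⟨t,⟨t,e⟩⟩⟩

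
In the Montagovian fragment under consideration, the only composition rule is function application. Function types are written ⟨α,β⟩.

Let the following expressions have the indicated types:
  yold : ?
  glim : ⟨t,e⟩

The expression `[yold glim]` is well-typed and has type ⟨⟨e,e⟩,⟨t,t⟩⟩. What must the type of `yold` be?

[yold glim] must have type ⟨⟨e,e⟩,⟨t,t⟩⟩. The sister glim has type ⟨t,e⟩; that is not a function onto ⟨⟨e,e⟩,⟨t,t⟩⟩, so yold must be the functor, of type ⟨⟨t,e⟩,⟨⟨e,e⟩,⟨t,t⟩⟩⟩.

⟨⟨t,e⟩,⟨⟨e,e⟩,⟨t,t⟩⟩⟩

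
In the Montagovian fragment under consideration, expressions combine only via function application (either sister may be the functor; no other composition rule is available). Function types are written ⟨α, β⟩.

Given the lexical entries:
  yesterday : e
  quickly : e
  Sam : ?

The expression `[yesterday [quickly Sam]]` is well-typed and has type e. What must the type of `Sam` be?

⟨e, ⟨e, e⟩⟩

For [yesterday [quickly Sam]] to have type e with yesterday of type e, [quickly Sam] must be the function: [quickly Sam] : ⟨e, e⟩.
For [quickly Sam] to have type ⟨e, e⟩ with quickly of type e, Sam must be the function: Sam : ⟨e, ⟨e, e⟩⟩.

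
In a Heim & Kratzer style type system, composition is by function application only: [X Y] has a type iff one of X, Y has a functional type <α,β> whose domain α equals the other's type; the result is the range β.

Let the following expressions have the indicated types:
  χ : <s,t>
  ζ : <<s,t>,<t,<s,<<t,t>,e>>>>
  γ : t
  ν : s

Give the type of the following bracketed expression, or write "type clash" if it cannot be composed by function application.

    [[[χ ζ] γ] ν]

[χ ζ]: functor ζ : <<s,t>,<t,<s,<<t,t>,e>>>>, argument χ : <s,t>; result <t,<s,<<t,t>,e>>>.
[[χ ζ] γ]: functor [χ ζ] : <t,<s,<<t,t>,e>>>, argument γ : t; result <s,<<t,t>,e>>.
[[[χ ζ] γ] ν]: functor [[χ ζ] γ] : <s,<<t,t>,e>>, argument ν : s; result <<t,t>,e>.

<<t,t>,e>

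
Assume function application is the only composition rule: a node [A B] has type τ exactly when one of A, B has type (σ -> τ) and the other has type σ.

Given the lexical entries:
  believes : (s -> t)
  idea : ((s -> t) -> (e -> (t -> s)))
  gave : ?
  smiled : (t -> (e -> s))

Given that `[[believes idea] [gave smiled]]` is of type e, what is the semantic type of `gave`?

For [[believes idea] [gave smiled]] to have type e with [believes idea] of type (e -> (t -> s)), [gave smiled] must be the function: [gave smiled] : ((e -> (t -> s)) -> e).
For [gave smiled] to have type ((e -> (t -> s)) -> e) with smiled of type (t -> (e -> s)), gave must be the function: gave : ((t -> (e -> s)) -> ((e -> (t -> s)) -> e)).

((t -> (e -> s)) -> ((e -> (t -> s)) -> e))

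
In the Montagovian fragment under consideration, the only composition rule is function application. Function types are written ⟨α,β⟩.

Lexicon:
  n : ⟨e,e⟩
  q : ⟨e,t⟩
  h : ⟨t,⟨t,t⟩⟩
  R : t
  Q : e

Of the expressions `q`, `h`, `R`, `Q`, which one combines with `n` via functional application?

q : ⟨e,t⟩ — no; n wants e, and q wants e.
h : ⟨t,⟨t,t⟩⟩ — no; n wants e, and h wants t.
R : t — no; n wants e, and R wants nothing (atomic).
Q — combines: n : ⟨e,e⟩ takes Q : e as argument, giving e.

Q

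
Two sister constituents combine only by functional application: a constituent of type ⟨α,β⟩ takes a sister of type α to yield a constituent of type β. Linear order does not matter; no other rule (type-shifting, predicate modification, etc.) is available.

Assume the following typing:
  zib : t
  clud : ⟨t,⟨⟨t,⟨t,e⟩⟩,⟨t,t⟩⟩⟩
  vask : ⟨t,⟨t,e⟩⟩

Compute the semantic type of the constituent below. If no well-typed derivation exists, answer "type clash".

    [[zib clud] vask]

[zib clud]: functor clud : ⟨t,⟨⟨t,⟨t,e⟩⟩,⟨t,t⟩⟩⟩, argument zib : t; result ⟨⟨t,⟨t,e⟩⟩,⟨t,t⟩⟩.
[[zib clud] vask]: functor [zib clud] : ⟨⟨t,⟨t,e⟩⟩,⟨t,t⟩⟩, argument vask : ⟨t,⟨t,e⟩⟩; result ⟨t,t⟩.

⟨t,t⟩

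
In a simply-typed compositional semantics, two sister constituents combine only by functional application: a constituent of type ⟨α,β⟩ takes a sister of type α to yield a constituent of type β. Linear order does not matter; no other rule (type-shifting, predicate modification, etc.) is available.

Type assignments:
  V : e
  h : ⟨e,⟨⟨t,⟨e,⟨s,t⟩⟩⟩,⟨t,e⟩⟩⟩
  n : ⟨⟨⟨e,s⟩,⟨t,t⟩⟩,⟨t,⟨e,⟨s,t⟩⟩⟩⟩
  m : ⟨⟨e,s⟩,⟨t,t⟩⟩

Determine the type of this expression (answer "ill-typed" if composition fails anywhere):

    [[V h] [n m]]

[V h]: functor h : ⟨e,⟨⟨t,⟨e,⟨s,t⟩⟩⟩,⟨t,e⟩⟩⟩, argument V : e; result ⟨⟨t,⟨e,⟨s,t⟩⟩⟩,⟨t,e⟩⟩.
[n m]: functor n : ⟨⟨⟨e,s⟩,⟨t,t⟩⟩,⟨t,⟨e,⟨s,t⟩⟩⟩⟩, argument m : ⟨⟨e,s⟩,⟨t,t⟩⟩; result ⟨t,⟨e,⟨s,t⟩⟩⟩.
[[V h] [n m]]: functor [V h] : ⟨⟨t,⟨e,⟨s,t⟩⟩⟩,⟨t,e⟩⟩, argument [n m] : ⟨t,⟨e,⟨s,t⟩⟩⟩; result ⟨t,e⟩.

⟨t,e⟩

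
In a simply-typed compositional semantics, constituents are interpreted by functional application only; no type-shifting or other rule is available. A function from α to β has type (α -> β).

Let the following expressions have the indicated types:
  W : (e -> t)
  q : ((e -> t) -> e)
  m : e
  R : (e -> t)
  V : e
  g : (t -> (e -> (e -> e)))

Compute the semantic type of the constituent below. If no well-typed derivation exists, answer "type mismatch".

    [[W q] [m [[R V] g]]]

e

[W q]: functor q : ((e -> t) -> e), argument W : (e -> t); result e.
[R V]: functor R : (e -> t), argument V : e; result t.
[[R V] g]: functor g : (t -> (e -> (e -> e))), argument [R V] : t; result (e -> (e -> e)).
[m [[R V] g]]: functor [[R V] g] : (e -> (e -> e)), argument m : e; result (e -> e).
[[W q] [m [[R V] g]]]: functor [m [[R V] g]] : (e -> e), argument [W q] : e; result e.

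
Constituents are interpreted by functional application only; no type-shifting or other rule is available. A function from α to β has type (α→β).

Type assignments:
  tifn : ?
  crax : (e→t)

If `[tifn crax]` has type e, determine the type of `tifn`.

((e→t)→e)

At [tifn crax] (required: e): crax is (e→t), which is not a function with range e; hence tifn is the functor — type ((e→t)→e).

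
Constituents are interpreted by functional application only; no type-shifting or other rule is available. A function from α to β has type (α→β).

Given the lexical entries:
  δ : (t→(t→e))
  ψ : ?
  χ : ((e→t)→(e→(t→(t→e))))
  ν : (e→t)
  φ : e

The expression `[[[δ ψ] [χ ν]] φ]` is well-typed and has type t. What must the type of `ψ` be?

((t→(t→e))→((e→(t→(t→e)))→(e→t)))

At [[[δ ψ] [χ ν]] φ] (required: t): φ is e, which is not a function with range t; hence [[δ ψ] [χ ν]] is the functor — type (e→t).
At [[δ ψ] [χ ν]] (required: (e→t)): [χ ν] is (e→(t→(t→e))), which is not a function with range (e→t); hence [δ ψ] is the functor — type ((e→(t→(t→e)))→(e→t)).
At [δ ψ] (required: ((e→(t→(t→e)))→(e→t))): δ is (t→(t→e)), which is not a function with range ((e→(t→(t→e)))→(e→t)); hence ψ is the functor — type ((t→(t→e))→((e→(t→(t→e)))→(e→t))).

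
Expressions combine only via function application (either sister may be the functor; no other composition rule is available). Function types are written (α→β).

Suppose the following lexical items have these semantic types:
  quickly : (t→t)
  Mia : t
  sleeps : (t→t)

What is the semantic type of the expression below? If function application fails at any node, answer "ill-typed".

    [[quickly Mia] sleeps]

[quickly Mia]: (t→t) applied to t yields t.
[[quickly Mia] sleeps]: (t→t) applied to t yields t.

t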